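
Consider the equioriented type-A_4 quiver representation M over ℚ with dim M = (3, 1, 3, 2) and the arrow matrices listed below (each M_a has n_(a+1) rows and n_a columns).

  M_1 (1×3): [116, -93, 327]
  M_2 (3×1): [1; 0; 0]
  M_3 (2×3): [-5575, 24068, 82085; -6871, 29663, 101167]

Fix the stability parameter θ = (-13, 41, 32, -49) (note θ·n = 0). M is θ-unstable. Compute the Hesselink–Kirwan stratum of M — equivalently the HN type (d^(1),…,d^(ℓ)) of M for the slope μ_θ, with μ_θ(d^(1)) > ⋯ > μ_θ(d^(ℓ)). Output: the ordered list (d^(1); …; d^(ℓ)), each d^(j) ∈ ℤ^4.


Barcode: M ≅ I[1,1]^2, I[1,4], I[3,3], I[3,4]. HN layers by μ_θ (4 steps, strictly decreasing):
  μ^(1)=32; μ^(2)=8; μ^(3)=-17/2; μ^(4)=-13

((0, 0, 1, 0); (0, 1, 1, 1); (0, 0, 1, 1); (3, 0, 0, 0))


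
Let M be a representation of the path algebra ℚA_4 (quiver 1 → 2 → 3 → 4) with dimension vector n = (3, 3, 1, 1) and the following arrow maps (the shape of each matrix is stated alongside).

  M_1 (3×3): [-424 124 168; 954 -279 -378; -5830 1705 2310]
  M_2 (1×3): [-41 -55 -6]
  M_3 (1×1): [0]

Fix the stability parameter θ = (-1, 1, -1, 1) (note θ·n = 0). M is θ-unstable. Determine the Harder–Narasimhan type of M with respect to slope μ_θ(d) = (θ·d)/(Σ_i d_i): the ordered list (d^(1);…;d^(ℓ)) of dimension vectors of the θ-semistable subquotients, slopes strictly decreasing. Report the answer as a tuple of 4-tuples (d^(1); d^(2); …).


Interval decomposition of M: I[1,1]^2, I[1,3], I[2,2]^2, I[4,4].
HN type (ℓ=3): μ^(1)=1; μ^(2)=0; μ^(3)=-1

((0, 2, 0, 1); (0, 1, 1, 0); (3, 0, 0, 0))


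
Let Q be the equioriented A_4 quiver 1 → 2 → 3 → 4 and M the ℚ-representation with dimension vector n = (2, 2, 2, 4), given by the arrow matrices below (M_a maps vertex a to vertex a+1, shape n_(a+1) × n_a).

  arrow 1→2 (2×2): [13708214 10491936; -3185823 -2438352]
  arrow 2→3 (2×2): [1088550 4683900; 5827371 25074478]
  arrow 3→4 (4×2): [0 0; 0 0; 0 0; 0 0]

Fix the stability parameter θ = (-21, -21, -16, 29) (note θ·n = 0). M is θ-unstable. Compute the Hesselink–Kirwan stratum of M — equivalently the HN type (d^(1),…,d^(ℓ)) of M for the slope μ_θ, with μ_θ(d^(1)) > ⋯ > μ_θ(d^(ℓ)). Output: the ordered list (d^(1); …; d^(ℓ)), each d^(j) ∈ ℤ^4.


Barcode: M ≅ I[1,1], I[1,2], I[2,3], I[3,3], I[4,4]^4. HN layers by μ_θ (3 steps, strictly decreasing):
  μ^(1)=29; μ^(2)=-16; μ^(3)=-21

((0, 0, 0, 4); (0, 0, 2, 0); (2, 2, 0, 0))


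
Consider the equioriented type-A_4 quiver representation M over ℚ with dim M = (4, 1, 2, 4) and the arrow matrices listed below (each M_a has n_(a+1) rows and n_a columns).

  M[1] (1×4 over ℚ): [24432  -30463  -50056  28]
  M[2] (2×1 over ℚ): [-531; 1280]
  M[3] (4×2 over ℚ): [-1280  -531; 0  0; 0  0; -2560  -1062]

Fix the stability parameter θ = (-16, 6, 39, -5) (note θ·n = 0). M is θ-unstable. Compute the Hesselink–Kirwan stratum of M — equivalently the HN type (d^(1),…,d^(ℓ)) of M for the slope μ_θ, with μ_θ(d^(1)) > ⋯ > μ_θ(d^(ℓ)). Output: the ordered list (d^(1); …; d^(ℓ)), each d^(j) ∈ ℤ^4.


Via rank(M_{q-1}∘⋯∘M_p): M ≅ I[1,1]^3, I[1,3], I[3,4], I[4,4]^3.
μ_θ-semistable layers: μ^(1)=39; μ^(2)=17; μ^(3)=6; μ^(4)=-5; μ^(5)=-16

((0, 0, 1, 0); (0, 0, 1, 1); (0, 1, 0, 0); (0, 0, 0, 3); (4, 0, 0, 0))


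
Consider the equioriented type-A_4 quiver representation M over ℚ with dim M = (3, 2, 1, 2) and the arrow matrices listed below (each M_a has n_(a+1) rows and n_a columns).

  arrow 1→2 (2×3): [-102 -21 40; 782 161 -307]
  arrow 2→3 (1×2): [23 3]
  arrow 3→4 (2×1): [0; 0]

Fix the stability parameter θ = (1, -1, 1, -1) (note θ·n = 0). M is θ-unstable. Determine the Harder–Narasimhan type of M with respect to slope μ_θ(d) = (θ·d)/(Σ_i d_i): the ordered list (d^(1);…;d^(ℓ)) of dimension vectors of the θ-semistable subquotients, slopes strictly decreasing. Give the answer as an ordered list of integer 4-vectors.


Via rank(M_{q-1}∘⋯∘M_p): M ≅ I[1,1], I[1,2], I[1,3], I[4,4]^2.
μ_θ-semistable layers: μ^(1)=1; μ^(2)=0; μ^(3)=-1

((1, 0, 1, 0); (2, 2, 0, 0); (0, 0, 0, 2))


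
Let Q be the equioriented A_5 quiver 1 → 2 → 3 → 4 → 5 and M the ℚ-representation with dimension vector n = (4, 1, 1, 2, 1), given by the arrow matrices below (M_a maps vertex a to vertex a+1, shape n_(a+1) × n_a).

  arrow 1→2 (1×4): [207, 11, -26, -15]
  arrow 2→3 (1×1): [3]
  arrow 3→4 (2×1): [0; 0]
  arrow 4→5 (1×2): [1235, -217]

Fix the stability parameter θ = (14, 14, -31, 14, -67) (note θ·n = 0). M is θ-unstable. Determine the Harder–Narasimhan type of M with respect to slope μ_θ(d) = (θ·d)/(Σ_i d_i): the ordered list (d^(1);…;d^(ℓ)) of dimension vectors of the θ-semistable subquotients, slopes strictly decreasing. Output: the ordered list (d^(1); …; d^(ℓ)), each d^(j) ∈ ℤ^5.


Barcode: M ≅ I[1,1]^3, I[1,3], I[4,4], I[4,5]. HN layers by μ_θ (3 steps, strictly decreasing):
  μ^(1)=14; μ^(2)=-1; μ^(3)=-53/2

((3, 0, 0, 1, 0); (1, 1, 1, 0, 0); (0, 0, 0, 1, 1))


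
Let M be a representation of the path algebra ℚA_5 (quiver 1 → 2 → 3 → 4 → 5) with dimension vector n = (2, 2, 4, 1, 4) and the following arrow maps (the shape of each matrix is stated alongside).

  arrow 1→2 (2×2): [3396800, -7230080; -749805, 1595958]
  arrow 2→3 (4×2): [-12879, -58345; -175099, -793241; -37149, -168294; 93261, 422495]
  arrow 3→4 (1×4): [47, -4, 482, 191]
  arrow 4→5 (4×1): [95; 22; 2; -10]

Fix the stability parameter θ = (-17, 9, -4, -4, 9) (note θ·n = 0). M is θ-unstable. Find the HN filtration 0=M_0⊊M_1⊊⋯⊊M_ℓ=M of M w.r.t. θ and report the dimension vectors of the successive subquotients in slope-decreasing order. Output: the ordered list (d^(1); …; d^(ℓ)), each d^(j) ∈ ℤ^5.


Barcode: M ≅ I[1,1], I[1,5], I[2,3], I[3,3]^2, I[5,5]^3. HN layers by μ_θ (5 steps, strictly decreasing):
  μ^(1)=9; μ^(2)=5/2; μ^(3)=1/3; μ^(4)=-4; μ^(5)=-17

((0, 0, 0, 0, 4); (0, 1, 1, 0, 0); (0, 1, 1, 1, 0); (0, 0, 2, 0, 0); (2, 0, 0, 0, 0))


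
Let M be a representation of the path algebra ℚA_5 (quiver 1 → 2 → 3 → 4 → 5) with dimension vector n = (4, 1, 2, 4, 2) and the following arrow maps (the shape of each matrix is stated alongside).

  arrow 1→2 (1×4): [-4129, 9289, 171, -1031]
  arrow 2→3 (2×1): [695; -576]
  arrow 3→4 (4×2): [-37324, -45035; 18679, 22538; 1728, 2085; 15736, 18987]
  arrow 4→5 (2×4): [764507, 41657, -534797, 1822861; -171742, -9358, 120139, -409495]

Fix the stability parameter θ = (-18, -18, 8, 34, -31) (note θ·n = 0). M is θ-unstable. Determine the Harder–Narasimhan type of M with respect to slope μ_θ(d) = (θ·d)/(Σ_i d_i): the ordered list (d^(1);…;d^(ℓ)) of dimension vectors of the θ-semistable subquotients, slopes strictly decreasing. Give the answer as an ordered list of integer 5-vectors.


Barcode: M ≅ I[1,1]^3, I[1,5], I[3,5], I[4,4]^2. HN layers by μ_θ (3 steps, strictly decreasing):
  μ^(1)=34; μ^(2)=11/3; μ^(3)=-18

((0, 0, 0, 2, 0); (0, 0, 2, 2, 2); (4, 1, 0, 0, 0))


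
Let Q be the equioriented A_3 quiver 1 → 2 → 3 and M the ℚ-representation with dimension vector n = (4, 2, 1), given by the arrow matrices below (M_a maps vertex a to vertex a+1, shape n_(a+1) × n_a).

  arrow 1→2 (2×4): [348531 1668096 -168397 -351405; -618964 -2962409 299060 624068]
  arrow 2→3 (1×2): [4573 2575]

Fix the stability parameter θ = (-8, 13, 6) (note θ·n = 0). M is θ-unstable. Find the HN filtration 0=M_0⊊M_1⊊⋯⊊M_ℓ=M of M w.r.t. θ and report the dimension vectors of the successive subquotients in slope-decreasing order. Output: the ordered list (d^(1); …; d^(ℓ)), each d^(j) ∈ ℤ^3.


Via rank(M_{q-1}∘⋯∘M_p): M ≅ I[1,1]^2, I[1,2], I[1,3].
μ_θ-semistable layers: μ^(1)=13; μ^(2)=19/2; μ^(3)=-8

((0, 1, 0); (0, 1, 1); (4, 0, 0))


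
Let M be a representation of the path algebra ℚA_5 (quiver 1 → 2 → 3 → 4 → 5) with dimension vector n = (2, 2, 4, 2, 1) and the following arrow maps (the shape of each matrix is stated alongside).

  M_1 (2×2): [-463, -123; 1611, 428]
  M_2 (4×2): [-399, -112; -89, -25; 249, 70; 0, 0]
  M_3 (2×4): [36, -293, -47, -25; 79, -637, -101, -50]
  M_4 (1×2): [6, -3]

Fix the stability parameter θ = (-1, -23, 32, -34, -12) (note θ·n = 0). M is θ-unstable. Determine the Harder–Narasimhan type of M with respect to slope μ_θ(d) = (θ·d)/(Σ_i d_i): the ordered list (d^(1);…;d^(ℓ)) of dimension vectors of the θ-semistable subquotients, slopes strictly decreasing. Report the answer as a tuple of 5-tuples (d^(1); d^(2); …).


Interval decomposition of M: I[1,4], I[1,5], I[3,3]^2.
HN type (ℓ=4): μ^(1)=32; μ^(2)=-1; μ^(3)=-14/3; μ^(4)=-12

((0, 0, 2, 0, 0); (0, 0, 1, 1, 0); (0, 0, 1, 1, 1); (2, 2, 0, 0, 0))


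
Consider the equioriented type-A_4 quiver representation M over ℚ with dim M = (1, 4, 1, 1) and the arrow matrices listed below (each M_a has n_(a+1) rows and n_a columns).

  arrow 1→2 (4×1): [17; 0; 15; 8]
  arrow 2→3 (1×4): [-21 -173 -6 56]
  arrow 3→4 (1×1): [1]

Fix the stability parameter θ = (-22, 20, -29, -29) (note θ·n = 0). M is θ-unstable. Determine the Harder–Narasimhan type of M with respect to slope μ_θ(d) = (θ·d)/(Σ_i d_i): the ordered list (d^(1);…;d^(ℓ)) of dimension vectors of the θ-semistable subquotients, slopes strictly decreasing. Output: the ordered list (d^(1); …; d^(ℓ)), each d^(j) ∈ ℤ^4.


Via rank(M_{q-1}∘⋯∘M_p): M ≅ I[1,4], I[2,2]^3.
μ_θ-semistable layers: μ^(1)=20; μ^(2)=-38/3; μ^(3)=-22

((0, 3, 0, 0); (0, 1, 1, 1); (1, 0, 0, 0))


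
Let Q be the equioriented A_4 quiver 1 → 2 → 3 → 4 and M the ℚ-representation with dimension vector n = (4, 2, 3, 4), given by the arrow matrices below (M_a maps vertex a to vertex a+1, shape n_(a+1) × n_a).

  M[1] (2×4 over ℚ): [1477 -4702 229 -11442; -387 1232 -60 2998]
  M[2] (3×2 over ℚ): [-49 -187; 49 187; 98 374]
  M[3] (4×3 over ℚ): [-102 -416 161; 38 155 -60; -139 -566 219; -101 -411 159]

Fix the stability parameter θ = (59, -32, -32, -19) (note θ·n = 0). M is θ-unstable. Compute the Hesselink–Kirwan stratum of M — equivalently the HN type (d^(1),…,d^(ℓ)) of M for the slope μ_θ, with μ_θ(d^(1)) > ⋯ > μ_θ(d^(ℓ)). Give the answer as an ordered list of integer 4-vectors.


Interval decomposition of M: I[1,1]^2, I[1,2], I[1,4], I[3,4]^2, I[4,4].
HN type (ℓ=5): μ^(1)=59; μ^(2)=27/2; μ^(3)=-6; μ^(4)=-19; μ^(5)=-32

((2, 0, 0, 0); (1, 1, 0, 0); (1, 1, 1, 1); (0, 0, 0, 3); (0, 0, 2, 0))


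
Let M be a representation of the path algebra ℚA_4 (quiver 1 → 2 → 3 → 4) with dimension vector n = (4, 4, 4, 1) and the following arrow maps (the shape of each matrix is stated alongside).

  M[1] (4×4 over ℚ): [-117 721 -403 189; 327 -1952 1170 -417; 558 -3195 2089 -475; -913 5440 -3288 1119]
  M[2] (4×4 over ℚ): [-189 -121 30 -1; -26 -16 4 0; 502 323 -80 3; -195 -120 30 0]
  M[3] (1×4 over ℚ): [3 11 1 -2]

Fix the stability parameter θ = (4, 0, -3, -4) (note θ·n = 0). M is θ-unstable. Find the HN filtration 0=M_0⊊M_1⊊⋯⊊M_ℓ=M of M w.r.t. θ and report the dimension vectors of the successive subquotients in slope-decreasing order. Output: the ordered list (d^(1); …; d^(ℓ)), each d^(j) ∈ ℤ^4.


Interval decomposition of M: I[1,2]^2, I[1,3], I[1,4], I[3,3]^2.
HN type (ℓ=4): μ^(1)=2; μ^(2)=1/3; μ^(3)=-3/4; μ^(4)=-3

((2, 2, 0, 0); (1, 1, 1, 0); (1, 1, 1, 1); (0, 0, 2, 0))


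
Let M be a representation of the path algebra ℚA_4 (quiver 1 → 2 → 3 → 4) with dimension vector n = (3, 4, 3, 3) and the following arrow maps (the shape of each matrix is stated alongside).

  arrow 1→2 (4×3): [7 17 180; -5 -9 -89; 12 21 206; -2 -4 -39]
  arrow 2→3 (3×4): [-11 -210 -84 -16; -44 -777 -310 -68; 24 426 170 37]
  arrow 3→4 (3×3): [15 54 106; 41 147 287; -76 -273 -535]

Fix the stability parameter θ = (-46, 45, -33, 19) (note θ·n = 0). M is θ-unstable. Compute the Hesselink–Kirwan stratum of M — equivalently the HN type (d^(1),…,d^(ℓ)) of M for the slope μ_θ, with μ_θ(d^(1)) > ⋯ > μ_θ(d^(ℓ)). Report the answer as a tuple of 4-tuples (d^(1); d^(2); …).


Via rank(M_{q-1}∘⋯∘M_p): M ≅ I[1,2], I[1,4]^2, I[2,4].
μ_θ-semistable layers: μ^(1)=45; μ^(2)=19; μ^(3)=6; μ^(4)=-46

((0, 1, 0, 0); (0, 0, 0, 3); (0, 3, 3, 0); (3, 0, 0, 0))


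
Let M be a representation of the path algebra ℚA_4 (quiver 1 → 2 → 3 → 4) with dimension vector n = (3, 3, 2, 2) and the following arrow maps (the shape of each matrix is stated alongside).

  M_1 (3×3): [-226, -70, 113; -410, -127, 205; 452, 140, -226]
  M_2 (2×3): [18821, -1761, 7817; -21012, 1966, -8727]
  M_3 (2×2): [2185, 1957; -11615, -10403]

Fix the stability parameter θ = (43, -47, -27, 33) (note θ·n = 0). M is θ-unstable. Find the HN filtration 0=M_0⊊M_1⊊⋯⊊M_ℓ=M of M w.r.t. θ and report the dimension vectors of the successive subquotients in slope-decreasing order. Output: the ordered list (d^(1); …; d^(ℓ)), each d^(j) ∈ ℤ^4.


Interval decomposition of M: I[1,1], I[1,3], I[1,4], I[2,2], I[4,4].
HN type (ℓ=4): μ^(1)=43; μ^(2)=33; μ^(3)=-31/3; μ^(4)=-47

((1, 0, 0, 0); (0, 0, 0, 2); (2, 2, 2, 0); (0, 1, 0, 0))


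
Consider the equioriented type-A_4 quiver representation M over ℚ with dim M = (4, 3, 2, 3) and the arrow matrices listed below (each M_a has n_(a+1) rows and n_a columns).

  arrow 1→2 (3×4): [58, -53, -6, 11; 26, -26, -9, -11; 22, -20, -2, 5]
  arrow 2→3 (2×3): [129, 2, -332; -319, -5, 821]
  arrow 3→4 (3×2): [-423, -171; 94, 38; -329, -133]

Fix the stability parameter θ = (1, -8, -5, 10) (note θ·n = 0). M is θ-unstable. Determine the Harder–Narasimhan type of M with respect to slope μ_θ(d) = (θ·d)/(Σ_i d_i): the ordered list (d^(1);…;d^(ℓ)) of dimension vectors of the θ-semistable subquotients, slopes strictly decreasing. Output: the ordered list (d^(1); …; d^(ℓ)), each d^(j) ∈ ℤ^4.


Interval decomposition of M: I[1,1], I[1,2], I[1,3], I[1,4], I[4,4]^2.
HN type (ℓ=4): μ^(1)=10; μ^(2)=1; μ^(3)=-7/2; μ^(4)=-4

((0, 0, 0, 3); (1, 0, 0, 0); (1, 1, 0, 0); (2, 2, 2, 0))


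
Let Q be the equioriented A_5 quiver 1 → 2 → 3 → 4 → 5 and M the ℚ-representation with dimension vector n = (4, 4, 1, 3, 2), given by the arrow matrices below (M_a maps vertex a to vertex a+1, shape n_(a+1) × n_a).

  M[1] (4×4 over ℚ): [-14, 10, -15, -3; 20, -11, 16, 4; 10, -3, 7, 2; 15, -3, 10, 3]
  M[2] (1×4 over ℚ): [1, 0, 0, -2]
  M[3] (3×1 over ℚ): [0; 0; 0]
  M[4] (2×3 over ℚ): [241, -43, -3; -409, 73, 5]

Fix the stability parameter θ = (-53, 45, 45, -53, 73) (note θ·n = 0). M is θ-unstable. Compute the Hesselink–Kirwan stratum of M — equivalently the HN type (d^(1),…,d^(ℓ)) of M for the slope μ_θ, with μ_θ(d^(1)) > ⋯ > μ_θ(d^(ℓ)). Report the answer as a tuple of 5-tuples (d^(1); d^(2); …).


Via rank(M_{q-1}∘⋯∘M_p): M ≅ I[1,2]^3, I[1,3], I[4,4], I[4,5]^2.
μ_θ-semistable layers: μ^(1)=73; μ^(2)=45; μ^(3)=-53

((0, 0, 0, 0, 2); (0, 4, 1, 0, 0); (4, 0, 0, 3, 0))


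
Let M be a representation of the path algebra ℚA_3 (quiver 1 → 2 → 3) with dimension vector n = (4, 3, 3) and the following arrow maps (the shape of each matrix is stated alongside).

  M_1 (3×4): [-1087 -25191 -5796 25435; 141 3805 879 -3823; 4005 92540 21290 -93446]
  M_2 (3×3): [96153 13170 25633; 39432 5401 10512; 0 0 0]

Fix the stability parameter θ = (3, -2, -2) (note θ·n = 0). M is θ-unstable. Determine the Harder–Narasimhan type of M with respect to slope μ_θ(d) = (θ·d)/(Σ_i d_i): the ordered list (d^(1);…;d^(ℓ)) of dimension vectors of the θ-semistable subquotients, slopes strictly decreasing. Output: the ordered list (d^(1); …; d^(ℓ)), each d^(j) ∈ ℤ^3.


Barcode: M ≅ I[1,1], I[1,2], I[1,3]^2, I[3,3]. HN layers by μ_θ (4 steps, strictly decreasing):
  μ^(1)=3; μ^(2)=1/2; μ^(3)=-1/3; μ^(4)=-2

((1, 0, 0); (1, 1, 0); (2, 2, 2); (0, 0, 1))


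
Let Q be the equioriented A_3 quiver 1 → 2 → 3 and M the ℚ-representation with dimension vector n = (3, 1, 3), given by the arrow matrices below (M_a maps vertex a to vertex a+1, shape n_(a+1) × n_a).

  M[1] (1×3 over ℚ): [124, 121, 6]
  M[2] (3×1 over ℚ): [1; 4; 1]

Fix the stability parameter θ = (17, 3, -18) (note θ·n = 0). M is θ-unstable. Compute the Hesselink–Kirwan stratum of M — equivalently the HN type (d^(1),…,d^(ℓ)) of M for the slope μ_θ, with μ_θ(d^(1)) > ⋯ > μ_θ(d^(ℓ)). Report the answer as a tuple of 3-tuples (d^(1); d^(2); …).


Barcode: M ≅ I[1,1]^2, I[1,3], I[3,3]^2. HN layers by μ_θ (3 steps, strictly decreasing):
  μ^(1)=17; μ^(2)=2/3; μ^(3)=-18

((2, 0, 0); (1, 1, 1); (0, 0, 2))


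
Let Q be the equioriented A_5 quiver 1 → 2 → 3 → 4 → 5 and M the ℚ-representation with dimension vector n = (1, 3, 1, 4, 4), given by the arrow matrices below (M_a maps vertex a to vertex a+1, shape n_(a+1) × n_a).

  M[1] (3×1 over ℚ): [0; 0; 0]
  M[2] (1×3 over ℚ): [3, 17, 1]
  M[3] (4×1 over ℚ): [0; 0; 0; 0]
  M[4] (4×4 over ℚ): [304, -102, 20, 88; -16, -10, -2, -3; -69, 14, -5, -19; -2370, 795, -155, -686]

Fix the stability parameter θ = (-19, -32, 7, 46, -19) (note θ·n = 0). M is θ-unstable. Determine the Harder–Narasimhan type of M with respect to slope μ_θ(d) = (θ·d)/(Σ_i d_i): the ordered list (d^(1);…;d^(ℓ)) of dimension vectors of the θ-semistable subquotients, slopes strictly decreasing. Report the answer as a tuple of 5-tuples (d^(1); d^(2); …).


Interval decomposition of M: I[1,1], I[2,2]^2, I[2,3], I[4,5]^4.
HN type (ℓ=4): μ^(1)=27/2; μ^(2)=7; μ^(3)=-19; μ^(4)=-32

((0, 0, 0, 4, 4); (0, 0, 1, 0, 0); (1, 0, 0, 0, 0); (0, 3, 0, 0, 0))


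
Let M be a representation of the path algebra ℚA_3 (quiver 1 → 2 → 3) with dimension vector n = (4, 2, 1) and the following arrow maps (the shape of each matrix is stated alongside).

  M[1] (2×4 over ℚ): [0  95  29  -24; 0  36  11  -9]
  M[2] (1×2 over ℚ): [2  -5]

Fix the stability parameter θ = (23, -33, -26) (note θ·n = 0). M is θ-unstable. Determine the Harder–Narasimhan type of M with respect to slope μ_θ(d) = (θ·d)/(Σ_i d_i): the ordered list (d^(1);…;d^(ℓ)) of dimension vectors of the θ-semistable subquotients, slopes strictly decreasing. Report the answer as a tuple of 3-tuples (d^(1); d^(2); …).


Barcode: M ≅ I[1,1]^2, I[1,2], I[1,3]. HN layers by μ_θ (3 steps, strictly decreasing):
  μ^(1)=23; μ^(2)=-5; μ^(3)=-12

((2, 0, 0); (1, 1, 0); (1, 1, 1))


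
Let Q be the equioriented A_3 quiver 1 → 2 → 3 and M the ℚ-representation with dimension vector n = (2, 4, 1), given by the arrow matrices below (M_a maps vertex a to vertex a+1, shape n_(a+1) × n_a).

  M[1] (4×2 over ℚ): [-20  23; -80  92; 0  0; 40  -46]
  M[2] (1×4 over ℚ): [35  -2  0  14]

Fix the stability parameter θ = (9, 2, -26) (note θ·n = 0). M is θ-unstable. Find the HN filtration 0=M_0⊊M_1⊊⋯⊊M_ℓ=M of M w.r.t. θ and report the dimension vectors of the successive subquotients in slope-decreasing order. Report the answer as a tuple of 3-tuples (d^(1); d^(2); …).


Interval decomposition of M: I[1,1], I[1,3], I[2,2]^3.
HN type (ℓ=3): μ^(1)=9; μ^(2)=2; μ^(3)=-5

((1, 0, 0); (0, 3, 0); (1, 1, 1))


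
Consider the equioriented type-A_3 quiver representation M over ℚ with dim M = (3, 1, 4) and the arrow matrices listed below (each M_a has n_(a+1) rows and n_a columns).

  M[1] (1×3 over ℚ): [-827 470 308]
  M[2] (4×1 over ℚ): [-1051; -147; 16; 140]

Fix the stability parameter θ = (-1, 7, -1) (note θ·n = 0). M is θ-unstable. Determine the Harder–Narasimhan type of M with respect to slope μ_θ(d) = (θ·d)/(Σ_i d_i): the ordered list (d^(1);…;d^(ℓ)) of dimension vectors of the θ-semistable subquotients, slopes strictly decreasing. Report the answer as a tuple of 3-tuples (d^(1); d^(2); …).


Via rank(M_{q-1}∘⋯∘M_p): M ≅ I[1,1]^2, I[1,3], I[3,3]^3.
μ_θ-semistable layers: μ^(1)=3; μ^(2)=-1

((0, 1, 1); (3, 0, 3))


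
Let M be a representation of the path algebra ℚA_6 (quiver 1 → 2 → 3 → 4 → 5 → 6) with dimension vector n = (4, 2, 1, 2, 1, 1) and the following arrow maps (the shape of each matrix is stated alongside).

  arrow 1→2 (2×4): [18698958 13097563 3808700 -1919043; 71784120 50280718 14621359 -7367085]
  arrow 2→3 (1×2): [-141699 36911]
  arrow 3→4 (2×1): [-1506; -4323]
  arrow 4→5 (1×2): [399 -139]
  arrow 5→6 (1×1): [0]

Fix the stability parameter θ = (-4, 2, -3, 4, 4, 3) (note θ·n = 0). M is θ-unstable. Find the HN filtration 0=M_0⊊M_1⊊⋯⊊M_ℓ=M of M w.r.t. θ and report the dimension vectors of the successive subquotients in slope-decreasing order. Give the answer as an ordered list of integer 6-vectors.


Interval decomposition of M: I[1,1]^2, I[1,2], I[1,5], I[4,4], I[6,6].
HN type (ℓ=5): μ^(1)=4; μ^(2)=3; μ^(3)=2; μ^(4)=-1/2; μ^(5)=-4

((0, 0, 0, 2, 1, 0); (0, 0, 0, 0, 0, 1); (0, 1, 0, 0, 0, 0); (0, 1, 1, 0, 0, 0); (4, 0, 0, 0, 0, 0))


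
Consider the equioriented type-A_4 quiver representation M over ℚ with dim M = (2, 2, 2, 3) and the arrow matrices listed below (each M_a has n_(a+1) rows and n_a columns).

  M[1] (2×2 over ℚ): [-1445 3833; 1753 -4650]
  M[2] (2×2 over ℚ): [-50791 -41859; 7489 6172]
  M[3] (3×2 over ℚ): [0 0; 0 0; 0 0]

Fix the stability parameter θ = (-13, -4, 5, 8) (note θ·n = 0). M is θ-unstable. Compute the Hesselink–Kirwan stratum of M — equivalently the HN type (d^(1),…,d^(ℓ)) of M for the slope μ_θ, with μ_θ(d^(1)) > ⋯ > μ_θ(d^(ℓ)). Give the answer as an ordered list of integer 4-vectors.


Interval decomposition of M: I[1,3]^2, I[4,4]^3.
HN type (ℓ=4): μ^(1)=8; μ^(2)=5; μ^(3)=-4; μ^(4)=-13

((0, 0, 0, 3); (0, 0, 2, 0); (0, 2, 0, 0); (2, 0, 0, 0))


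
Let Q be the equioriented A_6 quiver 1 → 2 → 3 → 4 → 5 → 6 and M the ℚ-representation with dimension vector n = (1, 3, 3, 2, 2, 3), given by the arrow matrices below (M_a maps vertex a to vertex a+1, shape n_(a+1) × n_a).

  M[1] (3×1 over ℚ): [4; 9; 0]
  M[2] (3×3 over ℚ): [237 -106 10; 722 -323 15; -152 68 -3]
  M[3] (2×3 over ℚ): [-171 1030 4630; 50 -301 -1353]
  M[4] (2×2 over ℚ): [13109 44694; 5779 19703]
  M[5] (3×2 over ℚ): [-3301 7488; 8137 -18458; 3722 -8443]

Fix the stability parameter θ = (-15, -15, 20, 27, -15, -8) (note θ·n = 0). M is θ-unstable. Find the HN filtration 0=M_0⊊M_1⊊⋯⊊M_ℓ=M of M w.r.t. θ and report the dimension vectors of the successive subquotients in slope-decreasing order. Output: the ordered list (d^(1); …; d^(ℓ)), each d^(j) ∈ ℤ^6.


Interval decomposition of M: I[1,6], I[2,3], I[2,6], I[6,6].
HN type (ℓ=4): μ^(1)=20; μ^(2)=6; μ^(3)=-8; μ^(4)=-15

((0, 0, 1, 0, 0, 0); (0, 0, 2, 2, 2, 2); (0, 0, 0, 0, 0, 1); (1, 3, 0, 0, 0, 0))


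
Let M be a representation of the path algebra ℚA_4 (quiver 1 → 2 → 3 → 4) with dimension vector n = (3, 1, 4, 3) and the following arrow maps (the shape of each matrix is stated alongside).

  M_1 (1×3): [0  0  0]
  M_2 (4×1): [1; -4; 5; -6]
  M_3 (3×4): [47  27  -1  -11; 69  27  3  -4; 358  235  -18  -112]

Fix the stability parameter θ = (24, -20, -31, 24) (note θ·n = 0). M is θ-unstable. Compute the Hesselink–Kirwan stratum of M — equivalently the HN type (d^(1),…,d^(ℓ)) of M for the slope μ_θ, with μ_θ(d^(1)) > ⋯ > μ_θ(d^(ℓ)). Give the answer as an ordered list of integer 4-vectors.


Via rank(M_{q-1}∘⋯∘M_p): M ≅ I[1,1]^3, I[2,3], I[3,4]^3.
μ_θ-semistable layers: μ^(1)=24; μ^(2)=-51/2; μ^(3)=-31

((3, 0, 0, 3); (0, 1, 1, 0); (0, 0, 3, 0))


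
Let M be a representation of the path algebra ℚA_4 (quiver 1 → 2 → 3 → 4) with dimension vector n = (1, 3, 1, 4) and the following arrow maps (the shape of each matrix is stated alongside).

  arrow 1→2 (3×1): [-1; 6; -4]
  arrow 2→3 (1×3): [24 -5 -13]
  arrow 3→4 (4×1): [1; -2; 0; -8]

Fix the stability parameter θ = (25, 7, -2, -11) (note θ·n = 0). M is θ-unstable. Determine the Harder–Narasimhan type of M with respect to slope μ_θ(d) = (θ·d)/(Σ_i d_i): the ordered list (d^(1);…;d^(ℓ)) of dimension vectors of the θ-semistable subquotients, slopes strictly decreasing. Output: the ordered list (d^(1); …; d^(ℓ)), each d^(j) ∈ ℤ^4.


Barcode: M ≅ I[1,4], I[2,2]^2, I[4,4]^3. HN layers by μ_θ (3 steps, strictly decreasing):
  μ^(1)=7; μ^(2)=19/4; μ^(3)=-11

((0, 2, 0, 0); (1, 1, 1, 1); (0, 0, 0, 3))


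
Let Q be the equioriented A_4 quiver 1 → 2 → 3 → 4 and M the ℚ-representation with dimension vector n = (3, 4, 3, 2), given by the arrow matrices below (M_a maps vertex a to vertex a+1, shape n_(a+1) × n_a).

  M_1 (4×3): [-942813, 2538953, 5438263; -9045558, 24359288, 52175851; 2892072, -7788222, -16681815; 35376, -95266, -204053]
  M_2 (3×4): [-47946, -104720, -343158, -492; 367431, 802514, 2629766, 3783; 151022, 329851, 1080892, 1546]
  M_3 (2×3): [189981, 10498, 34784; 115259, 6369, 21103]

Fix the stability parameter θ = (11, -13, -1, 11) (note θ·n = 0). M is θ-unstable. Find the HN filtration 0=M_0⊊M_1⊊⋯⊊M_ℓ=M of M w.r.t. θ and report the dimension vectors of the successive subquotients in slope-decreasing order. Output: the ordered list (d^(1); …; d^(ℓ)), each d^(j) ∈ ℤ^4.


Interval decomposition of M: I[1,1], I[1,3], I[1,4], I[2,2], I[2,4].
HN type (ℓ=3): μ^(1)=11; μ^(2)=-1; μ^(3)=-13

((1, 0, 0, 2); (2, 2, 3, 0); (0, 2, 0, 0))


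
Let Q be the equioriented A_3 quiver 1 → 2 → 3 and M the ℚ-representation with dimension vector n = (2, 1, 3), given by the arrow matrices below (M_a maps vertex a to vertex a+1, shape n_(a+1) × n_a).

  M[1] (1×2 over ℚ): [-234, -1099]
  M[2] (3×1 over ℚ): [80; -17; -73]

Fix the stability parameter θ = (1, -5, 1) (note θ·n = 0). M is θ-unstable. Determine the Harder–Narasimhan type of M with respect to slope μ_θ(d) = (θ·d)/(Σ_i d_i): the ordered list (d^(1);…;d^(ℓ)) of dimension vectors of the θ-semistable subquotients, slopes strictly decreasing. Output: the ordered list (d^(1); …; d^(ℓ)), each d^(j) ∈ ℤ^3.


Via rank(M_{q-1}∘⋯∘M_p): M ≅ I[1,1], I[1,3], I[3,3]^2.
μ_θ-semistable layers: μ^(1)=1; μ^(2)=-2

((1, 0, 3); (1, 1, 0))


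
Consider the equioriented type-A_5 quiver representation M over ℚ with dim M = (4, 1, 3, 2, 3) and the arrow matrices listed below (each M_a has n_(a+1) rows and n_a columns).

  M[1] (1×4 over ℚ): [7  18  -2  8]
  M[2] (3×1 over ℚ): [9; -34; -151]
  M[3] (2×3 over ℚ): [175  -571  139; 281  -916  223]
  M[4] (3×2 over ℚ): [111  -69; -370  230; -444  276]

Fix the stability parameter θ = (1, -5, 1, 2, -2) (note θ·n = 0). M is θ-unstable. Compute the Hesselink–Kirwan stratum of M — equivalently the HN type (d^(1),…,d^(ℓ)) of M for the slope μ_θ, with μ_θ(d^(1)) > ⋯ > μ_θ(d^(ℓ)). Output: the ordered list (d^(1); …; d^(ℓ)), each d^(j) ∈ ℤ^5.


Barcode: M ≅ I[1,1]^3, I[1,3], I[3,4], I[3,5], I[5,5]^2. HN layers by μ_θ (4 steps, strictly decreasing):
  μ^(1)=2; μ^(2)=1; μ^(3)=1/3; μ^(4)=-2

((0, 0, 0, 1, 0); (3, 0, 2, 0, 0); (0, 0, 1, 1, 1); (1, 1, 0, 0, 2))


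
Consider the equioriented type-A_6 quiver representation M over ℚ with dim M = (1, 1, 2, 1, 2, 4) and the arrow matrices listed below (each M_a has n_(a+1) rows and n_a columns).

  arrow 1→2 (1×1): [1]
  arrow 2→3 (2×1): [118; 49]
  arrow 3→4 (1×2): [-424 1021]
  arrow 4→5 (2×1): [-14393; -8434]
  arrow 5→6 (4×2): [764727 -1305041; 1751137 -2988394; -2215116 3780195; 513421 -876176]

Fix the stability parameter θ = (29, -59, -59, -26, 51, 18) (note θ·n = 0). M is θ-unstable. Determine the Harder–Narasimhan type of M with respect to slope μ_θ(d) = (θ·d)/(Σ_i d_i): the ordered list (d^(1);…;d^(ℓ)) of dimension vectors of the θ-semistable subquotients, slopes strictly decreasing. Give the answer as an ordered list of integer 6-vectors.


Barcode: M ≅ I[1,6], I[3,3], I[5,6], I[6,6]^2. HN layers by μ_θ (5 steps, strictly decreasing):
  μ^(1)=69/2; μ^(2)=18; μ^(3)=-26; μ^(4)=-89/3; μ^(5)=-59

((0, 0, 0, 0, 2, 2); (0, 0, 0, 0, 0, 2); (0, 0, 0, 1, 0, 0); (1, 1, 1, 0, 0, 0); (0, 0, 1, 0, 0, 0))


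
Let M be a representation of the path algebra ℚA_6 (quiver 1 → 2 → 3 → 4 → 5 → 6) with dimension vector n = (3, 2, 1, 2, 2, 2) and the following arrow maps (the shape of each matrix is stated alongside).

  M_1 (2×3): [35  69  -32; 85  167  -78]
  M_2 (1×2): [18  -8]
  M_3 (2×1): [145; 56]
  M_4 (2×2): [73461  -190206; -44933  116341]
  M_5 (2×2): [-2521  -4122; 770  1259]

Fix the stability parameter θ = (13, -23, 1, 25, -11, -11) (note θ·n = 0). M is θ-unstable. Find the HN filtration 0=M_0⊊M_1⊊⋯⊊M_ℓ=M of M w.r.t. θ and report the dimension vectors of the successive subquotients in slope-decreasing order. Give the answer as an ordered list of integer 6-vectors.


Barcode: M ≅ I[1,1], I[1,2], I[1,6], I[4,6]. HN layers by μ_θ (3 steps, strictly decreasing):
  μ^(1)=13; μ^(2)=1; μ^(3)=-5

((1, 0, 0, 0, 0, 0); (0, 0, 1, 2, 2, 2); (2, 2, 0, 0, 0, 0))


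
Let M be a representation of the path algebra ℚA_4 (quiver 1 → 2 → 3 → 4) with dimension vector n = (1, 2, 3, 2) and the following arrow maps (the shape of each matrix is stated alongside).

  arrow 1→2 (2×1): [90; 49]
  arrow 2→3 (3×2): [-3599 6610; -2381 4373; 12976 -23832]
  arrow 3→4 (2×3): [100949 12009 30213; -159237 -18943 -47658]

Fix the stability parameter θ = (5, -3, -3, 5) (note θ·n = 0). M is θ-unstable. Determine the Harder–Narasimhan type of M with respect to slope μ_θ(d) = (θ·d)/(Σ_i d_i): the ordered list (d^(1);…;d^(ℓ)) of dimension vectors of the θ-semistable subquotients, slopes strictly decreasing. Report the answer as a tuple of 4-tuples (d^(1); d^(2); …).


Via rank(M_{q-1}∘⋯∘M_p): M ≅ I[1,4], I[2,4], I[3,3].
μ_θ-semistable layers: μ^(1)=5; μ^(2)=-1/3; μ^(3)=-3

((0, 0, 0, 2); (1, 1, 1, 0); (0, 1, 2, 0))


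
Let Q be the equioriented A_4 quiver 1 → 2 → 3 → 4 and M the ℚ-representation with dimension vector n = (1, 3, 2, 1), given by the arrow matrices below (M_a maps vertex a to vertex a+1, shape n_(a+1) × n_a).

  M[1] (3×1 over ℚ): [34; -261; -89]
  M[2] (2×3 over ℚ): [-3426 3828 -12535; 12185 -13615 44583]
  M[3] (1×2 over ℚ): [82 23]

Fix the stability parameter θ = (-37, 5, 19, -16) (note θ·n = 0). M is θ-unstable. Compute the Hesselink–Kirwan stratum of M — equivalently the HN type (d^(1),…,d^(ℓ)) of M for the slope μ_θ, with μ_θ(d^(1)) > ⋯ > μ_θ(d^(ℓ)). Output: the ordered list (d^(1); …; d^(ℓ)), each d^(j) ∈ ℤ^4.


Via rank(M_{q-1}∘⋯∘M_p): M ≅ I[1,3], I[2,2], I[2,4].
μ_θ-semistable layers: μ^(1)=19; μ^(2)=5; μ^(3)=8/3; μ^(4)=-37

((0, 0, 1, 0); (0, 2, 0, 0); (0, 1, 1, 1); (1, 0, 0, 0))


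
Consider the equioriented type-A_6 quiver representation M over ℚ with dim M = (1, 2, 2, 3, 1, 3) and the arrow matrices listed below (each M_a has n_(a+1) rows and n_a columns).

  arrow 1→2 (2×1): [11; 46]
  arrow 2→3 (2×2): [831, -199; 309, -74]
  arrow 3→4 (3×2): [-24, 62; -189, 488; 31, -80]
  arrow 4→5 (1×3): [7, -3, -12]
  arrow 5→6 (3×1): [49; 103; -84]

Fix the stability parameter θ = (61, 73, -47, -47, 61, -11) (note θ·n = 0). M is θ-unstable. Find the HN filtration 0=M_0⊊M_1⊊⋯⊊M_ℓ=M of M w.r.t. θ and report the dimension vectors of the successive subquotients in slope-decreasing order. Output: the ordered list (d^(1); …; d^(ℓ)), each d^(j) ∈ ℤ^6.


Interval decomposition of M: I[1,6], I[2,4], I[4,4], I[6,6]^2.
HN type (ℓ=5): μ^(1)=25; μ^(2)=10; μ^(3)=-7; μ^(4)=-11; μ^(5)=-47

((0, 0, 0, 0, 1, 1); (1, 1, 1, 1, 0, 0); (0, 1, 1, 1, 0, 0); (0, 0, 0, 0, 0, 2); (0, 0, 0, 1, 0, 0))


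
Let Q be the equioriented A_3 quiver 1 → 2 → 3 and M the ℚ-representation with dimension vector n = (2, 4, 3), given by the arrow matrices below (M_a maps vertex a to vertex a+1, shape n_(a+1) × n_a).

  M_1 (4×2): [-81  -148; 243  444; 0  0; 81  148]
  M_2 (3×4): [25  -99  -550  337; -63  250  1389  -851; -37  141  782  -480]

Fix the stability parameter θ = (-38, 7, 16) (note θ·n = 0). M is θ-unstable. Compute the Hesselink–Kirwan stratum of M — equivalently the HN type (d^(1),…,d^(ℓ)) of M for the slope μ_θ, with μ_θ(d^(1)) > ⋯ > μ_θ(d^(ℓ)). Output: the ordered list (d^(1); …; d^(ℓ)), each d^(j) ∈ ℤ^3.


Via rank(M_{q-1}∘⋯∘M_p): M ≅ I[1,1], I[1,3], I[2,2], I[2,3]^2.
μ_θ-semistable layers: μ^(1)=16; μ^(2)=7; μ^(3)=-38

((0, 0, 3); (0, 4, 0); (2, 0, 0))


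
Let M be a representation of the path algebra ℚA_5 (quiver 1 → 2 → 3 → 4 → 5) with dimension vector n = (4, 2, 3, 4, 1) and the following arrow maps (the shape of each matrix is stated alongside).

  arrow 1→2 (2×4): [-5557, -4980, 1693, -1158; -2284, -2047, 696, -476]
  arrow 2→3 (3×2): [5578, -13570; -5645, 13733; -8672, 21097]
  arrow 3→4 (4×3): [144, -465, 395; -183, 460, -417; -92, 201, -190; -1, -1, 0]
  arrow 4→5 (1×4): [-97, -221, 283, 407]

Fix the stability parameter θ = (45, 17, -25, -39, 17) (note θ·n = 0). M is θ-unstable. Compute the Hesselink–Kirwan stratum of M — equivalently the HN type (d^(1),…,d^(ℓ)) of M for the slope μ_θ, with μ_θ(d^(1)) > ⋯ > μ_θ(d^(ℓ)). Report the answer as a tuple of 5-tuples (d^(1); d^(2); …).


Interval decomposition of M: I[1,1]^2, I[1,4], I[1,5], I[3,4], I[4,4].
HN type (ℓ=5): μ^(1)=45; μ^(2)=17; μ^(3)=-1/2; μ^(4)=-32; μ^(5)=-39

((2, 0, 0, 0, 0); (0, 0, 0, 0, 1); (2, 2, 2, 2, 0); (0, 0, 1, 1, 0); (0, 0, 0, 1, 0))


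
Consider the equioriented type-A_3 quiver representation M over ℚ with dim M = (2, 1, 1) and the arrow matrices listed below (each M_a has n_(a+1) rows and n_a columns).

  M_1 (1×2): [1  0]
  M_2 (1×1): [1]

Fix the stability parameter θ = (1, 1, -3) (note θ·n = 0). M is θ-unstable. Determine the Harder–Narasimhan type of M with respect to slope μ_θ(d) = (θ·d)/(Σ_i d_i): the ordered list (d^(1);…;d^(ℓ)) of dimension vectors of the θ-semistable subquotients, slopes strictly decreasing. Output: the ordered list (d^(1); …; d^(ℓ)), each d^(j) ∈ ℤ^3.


Via rank(M_{q-1}∘⋯∘M_p): M ≅ I[1,1], I[1,3].
μ_θ-semistable layers: μ^(1)=1; μ^(2)=-1/3

((1, 0, 0); (1, 1, 1))


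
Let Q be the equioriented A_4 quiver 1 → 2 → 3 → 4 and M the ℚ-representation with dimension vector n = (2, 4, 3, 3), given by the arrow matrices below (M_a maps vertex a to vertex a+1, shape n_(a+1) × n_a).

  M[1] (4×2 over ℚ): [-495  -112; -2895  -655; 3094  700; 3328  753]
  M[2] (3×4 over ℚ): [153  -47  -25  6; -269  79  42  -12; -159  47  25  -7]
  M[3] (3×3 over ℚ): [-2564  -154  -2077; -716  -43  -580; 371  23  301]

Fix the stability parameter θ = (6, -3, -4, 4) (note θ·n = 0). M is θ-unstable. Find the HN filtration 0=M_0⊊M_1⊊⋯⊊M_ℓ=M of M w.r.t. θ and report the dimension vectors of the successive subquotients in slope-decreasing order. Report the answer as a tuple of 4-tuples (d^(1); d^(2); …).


Via rank(M_{q-1}∘⋯∘M_p): M ≅ I[1,4]^2, I[2,2], I[2,4].
μ_θ-semistable layers: μ^(1)=4; μ^(2)=-1/3; μ^(3)=-3; μ^(4)=-7/2

((0, 0, 0, 3); (2, 2, 2, 0); (0, 1, 0, 0); (0, 1, 1, 0))


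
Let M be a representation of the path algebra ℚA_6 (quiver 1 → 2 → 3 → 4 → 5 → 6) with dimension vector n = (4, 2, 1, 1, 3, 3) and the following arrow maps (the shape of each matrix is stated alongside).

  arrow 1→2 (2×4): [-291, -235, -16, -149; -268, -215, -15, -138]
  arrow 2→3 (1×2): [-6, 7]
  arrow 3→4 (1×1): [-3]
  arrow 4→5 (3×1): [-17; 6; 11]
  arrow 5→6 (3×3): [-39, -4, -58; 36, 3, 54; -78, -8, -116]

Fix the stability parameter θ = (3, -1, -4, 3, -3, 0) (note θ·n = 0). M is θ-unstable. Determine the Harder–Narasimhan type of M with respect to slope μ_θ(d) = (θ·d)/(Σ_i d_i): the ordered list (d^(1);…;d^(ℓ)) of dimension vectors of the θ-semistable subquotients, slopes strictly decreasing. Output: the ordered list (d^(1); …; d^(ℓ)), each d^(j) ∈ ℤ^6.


Barcode: M ≅ I[1,1]^2, I[1,2], I[1,6], I[5,5], I[5,6], I[6,6]. HN layers by μ_θ (5 steps, strictly decreasing):
  μ^(1)=3; μ^(2)=1; μ^(3)=0; μ^(4)=-2/3; μ^(5)=-3

((2, 0, 0, 0, 0, 0); (1, 1, 0, 0, 0, 0); (0, 0, 0, 1, 1, 3); (1, 1, 1, 0, 0, 0); (0, 0, 0, 0, 2, 0))


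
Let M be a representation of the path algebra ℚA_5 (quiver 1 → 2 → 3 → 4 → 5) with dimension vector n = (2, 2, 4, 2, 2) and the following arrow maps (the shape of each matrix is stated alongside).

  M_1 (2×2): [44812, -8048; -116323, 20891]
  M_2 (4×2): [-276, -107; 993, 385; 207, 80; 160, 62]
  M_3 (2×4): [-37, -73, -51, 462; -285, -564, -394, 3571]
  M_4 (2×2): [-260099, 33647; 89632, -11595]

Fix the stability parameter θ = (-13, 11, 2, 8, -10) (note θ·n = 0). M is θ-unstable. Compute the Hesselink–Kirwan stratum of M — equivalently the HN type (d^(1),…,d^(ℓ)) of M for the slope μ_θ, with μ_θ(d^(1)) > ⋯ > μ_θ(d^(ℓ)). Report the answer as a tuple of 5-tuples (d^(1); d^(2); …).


Via rank(M_{q-1}∘⋯∘M_p): M ≅ I[1,5]^2, I[3,3]^2.
μ_θ-semistable layers: μ^(1)=11/4; μ^(2)=2; μ^(3)=-13

((0, 2, 2, 2, 2); (0, 0, 2, 0, 0); (2, 0, 0, 0, 0))


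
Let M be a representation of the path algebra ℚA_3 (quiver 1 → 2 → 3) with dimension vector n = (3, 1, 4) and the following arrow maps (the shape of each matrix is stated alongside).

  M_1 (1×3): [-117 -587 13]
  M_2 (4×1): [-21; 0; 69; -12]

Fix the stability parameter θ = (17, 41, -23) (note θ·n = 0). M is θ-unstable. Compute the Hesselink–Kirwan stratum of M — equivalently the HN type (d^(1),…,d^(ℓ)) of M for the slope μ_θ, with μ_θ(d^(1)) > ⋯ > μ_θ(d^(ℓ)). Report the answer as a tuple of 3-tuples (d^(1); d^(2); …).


Barcode: M ≅ I[1,1]^2, I[1,3], I[3,3]^3. HN layers by μ_θ (3 steps, strictly decreasing):
  μ^(1)=17; μ^(2)=35/3; μ^(3)=-23

((2, 0, 0); (1, 1, 1); (0, 0, 3))


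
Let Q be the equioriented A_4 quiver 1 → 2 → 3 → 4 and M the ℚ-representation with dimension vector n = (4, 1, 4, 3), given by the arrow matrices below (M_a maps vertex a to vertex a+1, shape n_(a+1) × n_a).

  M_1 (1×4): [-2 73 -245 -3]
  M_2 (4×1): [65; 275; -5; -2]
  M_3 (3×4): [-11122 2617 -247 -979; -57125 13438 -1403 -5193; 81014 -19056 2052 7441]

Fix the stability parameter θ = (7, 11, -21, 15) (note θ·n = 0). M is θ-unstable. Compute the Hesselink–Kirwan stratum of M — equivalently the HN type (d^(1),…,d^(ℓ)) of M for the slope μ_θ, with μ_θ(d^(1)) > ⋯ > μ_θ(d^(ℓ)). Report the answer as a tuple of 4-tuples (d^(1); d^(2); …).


Via rank(M_{q-1}∘⋯∘M_p): M ≅ I[1,1]^3, I[1,4], I[3,3], I[3,4]^2.
μ_θ-semistable layers: μ^(1)=15; μ^(2)=7; μ^(3)=-1; μ^(4)=-21

((0, 0, 0, 3); (3, 0, 0, 0); (1, 1, 1, 0); (0, 0, 3, 0))


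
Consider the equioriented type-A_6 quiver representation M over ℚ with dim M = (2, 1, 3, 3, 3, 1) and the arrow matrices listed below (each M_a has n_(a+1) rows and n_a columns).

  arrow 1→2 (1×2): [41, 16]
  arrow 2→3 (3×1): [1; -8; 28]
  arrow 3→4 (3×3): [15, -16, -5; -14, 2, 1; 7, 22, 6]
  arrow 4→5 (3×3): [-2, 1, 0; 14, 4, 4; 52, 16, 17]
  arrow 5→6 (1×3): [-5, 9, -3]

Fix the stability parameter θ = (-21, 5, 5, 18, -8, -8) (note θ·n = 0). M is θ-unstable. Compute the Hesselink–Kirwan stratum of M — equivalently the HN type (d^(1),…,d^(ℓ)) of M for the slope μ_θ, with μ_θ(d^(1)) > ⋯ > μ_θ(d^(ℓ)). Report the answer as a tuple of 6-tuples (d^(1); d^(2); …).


Interval decomposition of M: I[1,1], I[1,6], I[3,5]^2.
HN type (ℓ=3): μ^(1)=5; μ^(2)=12/5; μ^(3)=-21

((0, 0, 2, 2, 2, 0); (0, 1, 1, 1, 1, 1); (2, 0, 0, 0, 0, 0))


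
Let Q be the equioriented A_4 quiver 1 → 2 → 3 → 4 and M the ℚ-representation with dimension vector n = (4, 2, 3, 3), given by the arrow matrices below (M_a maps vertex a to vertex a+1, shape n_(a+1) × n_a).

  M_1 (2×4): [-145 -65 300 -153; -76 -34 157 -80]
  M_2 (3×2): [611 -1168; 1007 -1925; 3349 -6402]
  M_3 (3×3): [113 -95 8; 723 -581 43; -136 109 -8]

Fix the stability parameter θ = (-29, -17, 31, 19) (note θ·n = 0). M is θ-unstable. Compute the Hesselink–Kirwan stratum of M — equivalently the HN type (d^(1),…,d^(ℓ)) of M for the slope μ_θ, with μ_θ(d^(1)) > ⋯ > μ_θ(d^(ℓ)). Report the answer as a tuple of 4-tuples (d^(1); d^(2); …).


Barcode: M ≅ I[1,1]^2, I[1,4]^2, I[3,4]. HN layers by μ_θ (3 steps, strictly decreasing):
  μ^(1)=25; μ^(2)=-17; μ^(3)=-29

((0, 0, 3, 3); (0, 2, 0, 0); (4, 0, 0, 0))
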